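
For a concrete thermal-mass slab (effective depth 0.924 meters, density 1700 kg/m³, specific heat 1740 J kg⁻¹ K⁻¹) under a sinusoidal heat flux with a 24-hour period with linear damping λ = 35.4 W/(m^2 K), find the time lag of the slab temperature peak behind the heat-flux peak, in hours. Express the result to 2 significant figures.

5.3 hours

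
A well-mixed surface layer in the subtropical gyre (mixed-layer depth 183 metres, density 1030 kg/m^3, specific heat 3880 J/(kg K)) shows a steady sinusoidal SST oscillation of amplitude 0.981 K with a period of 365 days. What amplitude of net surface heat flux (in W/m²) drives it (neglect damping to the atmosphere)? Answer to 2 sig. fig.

140

Areal heat capacity C = ρ c_p D = 1030 × 3880 × 183 = 7.31×10^8 J/(m^2 K).
ω = 2π / 3.15×10^7 s = 1.99×10^-7 s⁻¹.
Cω = 7.31×10^8 × 1.99×10^-7 = 146 W/(m²·K).
F₀ = A × Cω = 0.981 × 146 = 143 W/m².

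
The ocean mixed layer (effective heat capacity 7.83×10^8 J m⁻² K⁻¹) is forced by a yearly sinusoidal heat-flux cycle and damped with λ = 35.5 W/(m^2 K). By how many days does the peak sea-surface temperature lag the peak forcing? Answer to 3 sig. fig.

78.3 days

Areal heat capacity C = 7.83×10^8 J m⁻² K⁻¹ (given).
ω = 2π / 3.15×10^7 s = 1.99×10^-7 s⁻¹.
Phase lag φ = arctan(Cω/λ) = arctan(156/35.5) = 1.35 rad.
Time lag = φ / ω = 1.35 / 1.99×10^-7 = 6.76×10^6 s = 78.3 days.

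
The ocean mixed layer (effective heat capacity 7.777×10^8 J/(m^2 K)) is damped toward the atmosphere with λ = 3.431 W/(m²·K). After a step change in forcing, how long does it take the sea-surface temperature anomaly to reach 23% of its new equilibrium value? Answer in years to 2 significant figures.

1.9 years

Areal heat capacity C = 7.777×10^8 J/(m^2 K) (given).
τ = C / λ = 7.78×10^8 / 3.431 = 2.27×10^8 s.
Fraction reached: 1 − e^(−t/τ) = 0.23 ⇒ t = −τ ln(1 − 0.23) = τ × 0.261.
t = 5.92×10^7 s = 1.88 years.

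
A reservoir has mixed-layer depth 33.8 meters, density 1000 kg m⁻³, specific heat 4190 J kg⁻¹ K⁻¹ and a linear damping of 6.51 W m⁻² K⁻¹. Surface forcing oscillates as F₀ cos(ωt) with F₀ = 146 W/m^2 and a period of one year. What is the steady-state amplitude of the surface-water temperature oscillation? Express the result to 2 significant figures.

5.0 K

Areal heat capacity C = ρ c_p D = 1000 × 4190 × 33.8 = 1.42×10^8 J/(m²·K).
Angular frequency ω = 2π / T = 2π / 3.15×10^7 s = 1.99×10^-7 s⁻¹.
√((Cω)² + λ²) = √((28.2)² + 6.51²) = 29.0 W/(m²·K).
Amplitude A = F₀ / √((Cω)²+λ²) = 146 / 29.0 = 5.04 K.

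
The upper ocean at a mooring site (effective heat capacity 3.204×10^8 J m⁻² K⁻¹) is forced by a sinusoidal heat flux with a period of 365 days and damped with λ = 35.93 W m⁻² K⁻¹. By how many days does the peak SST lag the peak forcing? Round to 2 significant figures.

61 days

Areal heat capacity C = 3.204×10^8 J m⁻² K⁻¹ (given).
ω = 2π / 3.15×10^7 s = 1.99×10^-7 s⁻¹.
Phase lag φ = arctan(Cω/λ) = arctan(63.8/35.93) = 1.06 rad.
Time lag = φ / ω = 1.06 / 1.99×10^-7 = 5.31×10^6 s = 61.5 days.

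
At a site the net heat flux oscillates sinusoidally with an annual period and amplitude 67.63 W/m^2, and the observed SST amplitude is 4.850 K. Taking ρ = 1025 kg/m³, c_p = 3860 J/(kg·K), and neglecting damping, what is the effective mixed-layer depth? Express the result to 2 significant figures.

18 m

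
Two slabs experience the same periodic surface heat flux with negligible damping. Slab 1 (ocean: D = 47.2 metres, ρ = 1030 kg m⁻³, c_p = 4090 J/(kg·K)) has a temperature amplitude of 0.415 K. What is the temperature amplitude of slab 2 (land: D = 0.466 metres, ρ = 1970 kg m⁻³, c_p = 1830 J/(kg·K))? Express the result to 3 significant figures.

49.1 K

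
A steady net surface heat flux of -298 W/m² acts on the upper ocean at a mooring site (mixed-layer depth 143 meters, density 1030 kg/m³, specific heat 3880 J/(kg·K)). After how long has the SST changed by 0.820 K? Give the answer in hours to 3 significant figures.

Areal heat capacity C = ρ c_p D = 1030 × 3880 × 143 = 5.71×10^8 J/(m^2 K).
Time required: Δt = C ΔT / F = 5.71×10^8 × -0.820 / -298 = 1.57×10^6 s.
In hours: 1.57×10^6 s / (3600 s/hour) = 437 hours.

437 hours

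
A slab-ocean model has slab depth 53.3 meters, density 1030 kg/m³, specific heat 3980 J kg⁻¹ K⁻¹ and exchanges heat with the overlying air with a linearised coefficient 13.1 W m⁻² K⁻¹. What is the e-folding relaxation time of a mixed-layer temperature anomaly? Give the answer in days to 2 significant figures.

Areal heat capacity C = ρ c_p D = 1030 × 3980 × 53.3 = 2.18×10^8 J m⁻² K⁻¹.
Relaxation time τ = C / λ = 2.18×10^8 / 13.1 = 1.67×10^7 s.
In days: 1.67×10^7 s / (86400 s/day) = 193 days.

190 days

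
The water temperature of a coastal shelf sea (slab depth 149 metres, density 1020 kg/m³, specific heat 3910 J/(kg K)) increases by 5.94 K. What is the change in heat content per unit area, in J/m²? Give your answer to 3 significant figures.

Areal heat capacity C = ρ c_p D = 1020 × 3910 × 149 = 5.94×10^8 J/(m²·K).
ΔQ = C ΔT = 5.94×10^8 × 5.94 = 3.53×10^9 J/m².

3.53×10^9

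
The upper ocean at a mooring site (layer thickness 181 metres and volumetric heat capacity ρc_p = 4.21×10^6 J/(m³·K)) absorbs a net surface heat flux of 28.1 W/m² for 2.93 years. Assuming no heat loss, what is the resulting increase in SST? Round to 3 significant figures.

3.41 K

Areal heat capacity C = ρc_p × D = 4.21×10^6 × 181 = 7.62×10^8 J m⁻² K⁻¹.
Net heat input Q = F Δt = 28.1 × (2.93 years × 3.156×10^7 s/year) = 2.60×10^9 J/m².
ΔT = Q / C = 2.60×10^9 / 7.62×10^8 = 3.41 K.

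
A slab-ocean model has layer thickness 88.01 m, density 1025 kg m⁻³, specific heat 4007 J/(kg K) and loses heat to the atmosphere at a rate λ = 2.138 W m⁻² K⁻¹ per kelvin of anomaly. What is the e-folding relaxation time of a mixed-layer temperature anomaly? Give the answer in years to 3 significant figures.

Areal heat capacity C = ρ c_p D = 1025 × 4007 × 88.01 = 3.61×10^8 J m⁻² K⁻¹.
Relaxation time τ = C / λ = 3.61×10^8 / 2.138 = 1.69×10^8 s.
In years: 1.69×10^8 s / (3.156×10^7 s/year) = 5.36 years.

5.36 years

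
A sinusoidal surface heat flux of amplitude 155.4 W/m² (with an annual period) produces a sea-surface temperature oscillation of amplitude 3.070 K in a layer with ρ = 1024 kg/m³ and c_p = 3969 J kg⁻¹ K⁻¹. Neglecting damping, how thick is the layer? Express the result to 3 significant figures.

62.5 m

ω = 2π / 3.15×10^7 s = 1.99×10^-7 s⁻¹.
Required C = F₀ / (A ω) = 155.4 / (3.070 × 1.99×10^-7) = 2.54×10^8 J/(m²·K).
D = C / (ρ c_p) = 2.54×10^8 / (1024 × 3969) = 62.5 m.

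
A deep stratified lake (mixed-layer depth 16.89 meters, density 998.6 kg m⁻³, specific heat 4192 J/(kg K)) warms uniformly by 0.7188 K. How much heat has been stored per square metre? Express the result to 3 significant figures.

5.08×10^7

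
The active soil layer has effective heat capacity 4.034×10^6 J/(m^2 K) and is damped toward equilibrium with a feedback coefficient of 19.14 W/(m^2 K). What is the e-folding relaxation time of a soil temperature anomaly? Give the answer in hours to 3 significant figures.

Areal heat capacity C = 4.034×10^6 J/(m^2 K) (given).
Relaxation time τ = C / λ = 4.03×10^6 / 19.14 = 2.11×10^5 s.
In hours: 2.11×10^5 s / (3600 s/hour) = 58.5 hours.

58.5 hours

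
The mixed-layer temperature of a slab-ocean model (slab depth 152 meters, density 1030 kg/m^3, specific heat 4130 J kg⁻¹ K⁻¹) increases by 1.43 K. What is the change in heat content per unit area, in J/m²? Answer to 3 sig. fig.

Areal heat capacity C = ρ c_p D = 1030 × 4130 × 152 = 6.47×10^8 J m⁻² K⁻¹.
ΔQ = C ΔT = 6.47×10^8 × 1.43 = 9.25×10^8 J/m².

9.25×10^8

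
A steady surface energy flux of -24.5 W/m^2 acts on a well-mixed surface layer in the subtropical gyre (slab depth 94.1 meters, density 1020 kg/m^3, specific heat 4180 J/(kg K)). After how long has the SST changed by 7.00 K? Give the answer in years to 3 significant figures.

3.63 years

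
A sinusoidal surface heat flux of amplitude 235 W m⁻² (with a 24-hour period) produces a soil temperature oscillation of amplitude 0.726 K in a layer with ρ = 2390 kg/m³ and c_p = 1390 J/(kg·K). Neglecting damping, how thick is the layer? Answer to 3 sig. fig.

1.34 m

ω = 2π / 86400 s = 7.27×10^-5 s⁻¹.
Required C = F₀ / (A ω) = 235 / (0.726 × 7.27×10^-5) = 4.45×10^6 J/(m²·K).
D = C / (ρ c_p) = 4.45×10^6 / (2390 × 1390) = 1.34 m.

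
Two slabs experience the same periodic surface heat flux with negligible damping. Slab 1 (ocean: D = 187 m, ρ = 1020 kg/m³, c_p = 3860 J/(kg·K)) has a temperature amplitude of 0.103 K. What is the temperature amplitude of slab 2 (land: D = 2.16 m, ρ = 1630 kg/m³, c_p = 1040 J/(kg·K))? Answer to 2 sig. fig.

21 K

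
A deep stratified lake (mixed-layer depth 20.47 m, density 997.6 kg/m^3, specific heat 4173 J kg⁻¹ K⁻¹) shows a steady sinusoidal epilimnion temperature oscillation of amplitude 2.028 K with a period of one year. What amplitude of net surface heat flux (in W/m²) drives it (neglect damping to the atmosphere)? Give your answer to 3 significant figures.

34.4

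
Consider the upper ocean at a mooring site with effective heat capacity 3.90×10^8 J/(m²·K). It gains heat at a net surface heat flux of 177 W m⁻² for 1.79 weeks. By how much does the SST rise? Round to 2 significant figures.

0.49 K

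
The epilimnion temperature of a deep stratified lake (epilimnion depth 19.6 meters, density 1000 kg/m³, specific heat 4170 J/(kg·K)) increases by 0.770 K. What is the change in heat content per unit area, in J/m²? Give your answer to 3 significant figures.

Areal heat capacity C = ρ c_p D = 1000 × 4170 × 19.6 = 8.17×10^7 J/(m^2 K).
ΔQ = C ΔT = 8.17×10^7 × 0.770 = 6.29×10^7 J/m².

6.29×10^7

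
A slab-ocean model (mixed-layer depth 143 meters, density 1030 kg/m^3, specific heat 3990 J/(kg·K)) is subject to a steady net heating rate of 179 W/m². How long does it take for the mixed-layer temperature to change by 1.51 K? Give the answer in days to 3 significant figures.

Areal heat capacity C = ρ c_p D = 1030 × 3990 × 143 = 5.88×10^8 J m⁻² K⁻¹.
Time required: Δt = C ΔT / F = 5.88×10^8 × 1.51 / 179 = 4.96×10^6 s.
In days: 4.96×10^6 s / (86400 s/day) = 57.4 days.

57.4 days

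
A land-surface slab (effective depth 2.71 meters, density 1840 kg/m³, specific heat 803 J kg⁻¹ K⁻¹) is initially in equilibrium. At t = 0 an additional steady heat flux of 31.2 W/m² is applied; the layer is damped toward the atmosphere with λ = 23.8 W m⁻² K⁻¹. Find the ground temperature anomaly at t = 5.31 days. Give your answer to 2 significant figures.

1.2 K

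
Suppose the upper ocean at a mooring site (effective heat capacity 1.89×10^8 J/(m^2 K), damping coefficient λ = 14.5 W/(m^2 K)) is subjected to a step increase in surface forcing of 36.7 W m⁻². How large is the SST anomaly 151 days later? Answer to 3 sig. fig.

Areal heat capacity C = 1.89×10^8 J/(m^2 K) (given).
τ = C / λ = 1.89×10^8 / 14.5 = 1.30×10^7 s.
Equilibrium anomaly ΔT_eq = F / λ = 36.7 / 14.5 = 2.53 K.
t = 151 days = 1.30×10^7 s, so t/τ = 1.00.
ΔT(t) = ΔT_eq (1 − e^(−t/τ)) = 2.53 × (1 − e^−1.00) = 1.60 K.

1.60 K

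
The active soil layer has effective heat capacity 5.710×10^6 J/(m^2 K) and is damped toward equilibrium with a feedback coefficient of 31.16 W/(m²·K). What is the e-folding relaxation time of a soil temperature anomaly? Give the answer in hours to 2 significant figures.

51 hours

Areal heat capacity C = 5.710×10^6 J/(m^2 K) (given).
Relaxation time τ = C / λ = 5.71×10^6 / 31.16 = 1.83×10^5 s.
In hours: 1.83×10^5 s / (3600 s/hour) = 50.9 hours.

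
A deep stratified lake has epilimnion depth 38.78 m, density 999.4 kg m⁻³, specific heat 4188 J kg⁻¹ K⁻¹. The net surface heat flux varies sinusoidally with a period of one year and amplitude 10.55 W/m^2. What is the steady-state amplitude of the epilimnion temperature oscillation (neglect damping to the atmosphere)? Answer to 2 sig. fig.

Areal heat capacity C = ρ c_p D = 999.4 × 4188 × 38.78 = 1.62×10^8 J m⁻² K⁻¹.
Angular frequency ω = 2π / T = 2π / 3.15×10^7 s = 1.99×10^-7 s⁻¹.
Cω = 1.62×10^8 × 1.99×10^-7 = 32.3 W/(m²·K).
Amplitude A = F₀ / (Cω) = 10.55 / 32.3 = 0.326 K.

0.33 K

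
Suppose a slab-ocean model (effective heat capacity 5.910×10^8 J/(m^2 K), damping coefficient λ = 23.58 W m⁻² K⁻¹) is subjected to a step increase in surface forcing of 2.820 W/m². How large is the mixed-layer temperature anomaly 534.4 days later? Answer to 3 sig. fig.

Areal heat capacity C = 5.910×10^8 J/(m^2 K) (given).
τ = C / λ = 5.91×10^8 / 23.58 = 2.51×10^7 s.
Equilibrium anomaly ΔT_eq = F / λ = 2.820 / 23.58 = 0.120 K.
t = 534.4 days = 4.62×10^7 s, so t/τ = 1.84.
ΔT(t) = ΔT_eq (1 − e^(−t/τ)) = 0.120 × (1 − e^−1.84) = 0.101 K.

0.101 K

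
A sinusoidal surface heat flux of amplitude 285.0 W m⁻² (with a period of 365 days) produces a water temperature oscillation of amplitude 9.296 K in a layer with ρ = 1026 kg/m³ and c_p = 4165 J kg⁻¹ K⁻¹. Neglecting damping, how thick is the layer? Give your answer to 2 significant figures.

ω = 2π / 3.15×10^7 s = 1.99×10^-7 s⁻¹.
Required C = F₀ / (A ω) = 285.0 / (9.296 × 1.99×10^-7) = 1.54×10^8 J/(m²·K).
D = C / (ρ c_p) = 1.54×10^8 / (1026 × 4165) = 36.0 m.

36 m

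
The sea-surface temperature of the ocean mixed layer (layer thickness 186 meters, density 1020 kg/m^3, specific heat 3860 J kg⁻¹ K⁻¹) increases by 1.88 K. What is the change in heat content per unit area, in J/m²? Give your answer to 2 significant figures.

1.4×10^9

Areal heat capacity C = ρ c_p D = 1020 × 3860 × 186 = 7.32×10^8 J/(m^2 K).
ΔQ = C ΔT = 7.32×10^8 × 1.88 = 1.38×10^9 J/m².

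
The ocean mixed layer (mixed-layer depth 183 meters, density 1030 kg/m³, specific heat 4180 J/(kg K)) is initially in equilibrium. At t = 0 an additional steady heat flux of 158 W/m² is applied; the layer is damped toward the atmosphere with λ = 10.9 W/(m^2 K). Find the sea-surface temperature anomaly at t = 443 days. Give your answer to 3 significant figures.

5.96 K

Areal heat capacity C = ρ c_p D = 1030 × 4180 × 183 = 7.88×10^8 J m⁻² K⁻¹.
τ = C / λ = 7.88×10^8 / 10.9 = 7.23×10^7 s.
Equilibrium anomaly ΔT_eq = F / λ = 158 / 10.9 = 14.5 K.
t = 443 days = 3.83×10^7 s, so t/τ = 0.530.
ΔT(t) = ΔT_eq (1 − e^(−t/τ)) = 14.5 × (1 − e^−0.530) = 5.96 K.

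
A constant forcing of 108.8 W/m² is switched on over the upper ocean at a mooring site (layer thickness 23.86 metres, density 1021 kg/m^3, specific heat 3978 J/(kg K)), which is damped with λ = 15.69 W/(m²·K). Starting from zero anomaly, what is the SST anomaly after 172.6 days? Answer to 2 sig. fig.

6.3 K

Areal heat capacity C = ρ c_p D = 1021 × 3978 × 23.86 = 9.69×10^7 J m⁻² K⁻¹.
τ = C / λ = 9.69×10^7 / 15.69 = 6.18×10^6 s.
Equilibrium anomaly ΔT_eq = F / λ = 108.8 / 15.69 = 6.93 K.
t = 172.6 days = 1.49×10^7 s, so t/τ = 2.41.
ΔT(t) = ΔT_eq (1 − e^(−t/τ)) = 6.93 × (1 − e^−2.41) = 6.31 K.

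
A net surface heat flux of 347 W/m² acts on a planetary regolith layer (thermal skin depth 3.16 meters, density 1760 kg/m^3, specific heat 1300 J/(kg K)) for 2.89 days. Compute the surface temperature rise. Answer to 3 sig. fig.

12.0 K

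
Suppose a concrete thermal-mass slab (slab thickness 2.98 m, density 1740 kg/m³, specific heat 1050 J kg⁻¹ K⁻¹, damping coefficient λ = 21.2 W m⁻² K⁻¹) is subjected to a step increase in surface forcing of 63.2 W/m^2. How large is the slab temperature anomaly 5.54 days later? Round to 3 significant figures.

Areal heat capacity C = ρ c_p D = 1740 × 1050 × 2.98 = 5.44×10^6 J/(m²·K).
τ = C / λ = 5.44×10^6 / 21.2 = 2.57×10^5 s.
Equilibrium anomaly ΔT_eq = F / λ = 63.2 / 21.2 = 2.98 K.
t = 5.54 days = 4.79×10^5 s, so t/τ = 1.86.
ΔT(t) = ΔT_eq (1 − e^(−t/τ)) = 2.98 × (1 − e^−1.86) = 2.52 K.

2.52 K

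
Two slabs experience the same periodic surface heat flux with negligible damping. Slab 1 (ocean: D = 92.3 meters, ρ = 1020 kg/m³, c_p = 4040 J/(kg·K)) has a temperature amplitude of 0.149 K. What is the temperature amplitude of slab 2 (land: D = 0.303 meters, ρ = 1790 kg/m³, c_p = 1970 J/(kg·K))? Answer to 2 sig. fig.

C_ocean = 3.80×10^8 J/(m²·K); C_land = 1.07×10^6 J/(m²·K).
A ∝ 1/C ⇒ A_land = A_ocean × C_ocean/C_land = 0.149 × 356 = 53.0 K.

53 K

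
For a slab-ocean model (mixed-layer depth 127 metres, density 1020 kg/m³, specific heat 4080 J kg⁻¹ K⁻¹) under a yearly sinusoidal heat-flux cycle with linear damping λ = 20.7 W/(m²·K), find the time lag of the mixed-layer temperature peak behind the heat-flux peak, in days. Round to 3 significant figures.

Areal heat capacity C = ρ c_p D = 1020 × 4080 × 127 = 5.29×10^8 J m⁻² K⁻¹.
ω = 2π / 3.15×10^7 s = 1.99×10^-7 s⁻¹.
Phase lag φ = arctan(Cω/λ) = arctan(105/20.7) = 1.38 rad.
Time lag = φ / ω = 1.38 / 1.99×10^-7 = 6.91×10^6 s = 80.0 days.

80.0 days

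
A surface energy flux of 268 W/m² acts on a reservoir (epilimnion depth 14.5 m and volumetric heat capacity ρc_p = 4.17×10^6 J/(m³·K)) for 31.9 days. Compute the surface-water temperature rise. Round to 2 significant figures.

Areal heat capacity C = ρc_p × D = 4.17×10^6 × 14.5 = 6.05×10^7 J/(m^2 K).
Net heat input Q = F Δt = 268 × (31.9 days × 86400 s/day) = 7.39×10^8 J/m².
ΔT = Q / C = 7.39×10^8 / 6.05×10^7 = 12.2 K.

12 K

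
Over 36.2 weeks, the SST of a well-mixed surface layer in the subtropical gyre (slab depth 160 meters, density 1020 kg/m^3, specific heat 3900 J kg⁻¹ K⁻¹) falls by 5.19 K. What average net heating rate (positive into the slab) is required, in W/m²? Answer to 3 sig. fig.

Areal heat capacity C = ρ c_p D = 1020 × 3900 × 160 = 6.36×10^8 J/(m^2 K).
Required heat per unit area: Q = C ΔT = 6.36×10^8 × -5.19 = -3.30×10^9 J/m².
Flux F = Q / Δt = -3.30×10^9 / 2.19×10^7 s = -151 W/m².

-151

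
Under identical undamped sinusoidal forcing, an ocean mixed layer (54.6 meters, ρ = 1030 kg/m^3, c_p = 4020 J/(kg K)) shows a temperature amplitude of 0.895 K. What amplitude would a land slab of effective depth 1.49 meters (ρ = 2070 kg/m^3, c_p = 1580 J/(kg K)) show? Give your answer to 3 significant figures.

41.5 K

C_ocean = 2.26×10^8 J/(m²·K); C_land = 4.87×10^6 J/(m²·K).
A ∝ 1/C ⇒ A_land = A_ocean × C_ocean/C_land = 0.895 × 46.4 = 41.5 K.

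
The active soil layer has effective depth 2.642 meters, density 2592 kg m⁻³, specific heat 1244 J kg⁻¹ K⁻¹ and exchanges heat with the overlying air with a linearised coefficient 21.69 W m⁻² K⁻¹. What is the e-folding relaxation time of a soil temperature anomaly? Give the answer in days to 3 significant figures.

Areal heat capacity C = ρ c_p D = 2592 × 1244 × 2.642 = 8.52×10^6 J/(m^2 K).
Relaxation time τ = C / λ = 8.52×10^6 / 21.69 = 3.93×10^5 s.
In days: 3.93×10^5 s / (86400 s/day) = 4.55 days.

4.55 days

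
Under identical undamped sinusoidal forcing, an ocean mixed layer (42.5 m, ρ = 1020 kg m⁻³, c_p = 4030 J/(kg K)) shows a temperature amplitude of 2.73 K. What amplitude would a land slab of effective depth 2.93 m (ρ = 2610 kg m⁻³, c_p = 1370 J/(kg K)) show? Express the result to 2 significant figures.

C_ocean = 1.75×10^8 J/(m²·K); C_land = 1.05×10^7 J/(m²·K).
A ∝ 1/C ⇒ A_land = A_ocean × C_ocean/C_land = 2.73 × 16.7 = 45.5 K.

46 K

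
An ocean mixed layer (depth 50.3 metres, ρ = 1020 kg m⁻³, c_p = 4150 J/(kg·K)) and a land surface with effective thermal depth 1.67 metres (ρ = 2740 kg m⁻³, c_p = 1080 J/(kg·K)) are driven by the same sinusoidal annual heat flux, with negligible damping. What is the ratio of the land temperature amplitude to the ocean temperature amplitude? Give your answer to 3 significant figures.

C_ocean = 1020 × 4150 × 50.3 = 2.13×10^8 J/(m²·K).
C_land = 2740 × 1080 × 1.67 = 4.94×10^6 J/(m²·K).
Undamped amplitude ∝ 1/C, so A_land/A_ocean = C_ocean/C_land = 43.1.

43.1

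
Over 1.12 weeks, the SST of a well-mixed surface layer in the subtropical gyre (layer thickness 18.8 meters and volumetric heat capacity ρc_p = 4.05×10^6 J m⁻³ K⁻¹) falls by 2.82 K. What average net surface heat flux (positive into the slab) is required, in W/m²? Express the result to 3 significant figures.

Areal heat capacity C = ρc_p × D = 4.05×10^6 × 18.8 = 7.61×10^7 J/(m^2 K).
Required heat per unit area: Q = C ΔT = 7.61×10^7 × -2.82 = -2.15×10^8 J/m².
Flux F = Q / Δt = -2.15×10^8 / 6.77×10^5 s = -317 W/m².

-317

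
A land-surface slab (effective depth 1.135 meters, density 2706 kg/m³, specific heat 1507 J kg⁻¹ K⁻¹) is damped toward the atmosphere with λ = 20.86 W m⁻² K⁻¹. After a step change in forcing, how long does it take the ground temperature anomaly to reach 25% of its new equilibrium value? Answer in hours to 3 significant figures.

17.7 hours

Areal heat capacity C = ρ c_p D = 2706 × 1507 × 1.135 = 4.63×10^6 J m⁻² K⁻¹.
τ = C / λ = 4.63×10^6 / 20.86 = 2.22×10^5 s.
Fraction reached: 1 − e^(−t/τ) = 0.25 ⇒ t = −τ ln(1 − 0.25) = τ × 0.288.
t = 63800 s = 17.7 hours.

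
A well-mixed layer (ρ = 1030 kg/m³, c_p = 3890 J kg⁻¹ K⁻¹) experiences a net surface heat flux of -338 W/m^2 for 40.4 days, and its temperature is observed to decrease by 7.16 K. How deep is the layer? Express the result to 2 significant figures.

41 m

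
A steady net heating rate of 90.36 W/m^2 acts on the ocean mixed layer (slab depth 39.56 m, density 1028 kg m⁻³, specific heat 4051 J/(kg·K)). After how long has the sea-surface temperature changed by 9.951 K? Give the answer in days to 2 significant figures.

Areal heat capacity C = ρ c_p D = 1028 × 4051 × 39.56 = 1.65×10^8 J/(m²·K).
Time required: Δt = C ΔT / F = 1.65×10^8 × 9.951 / 90.36 = 1.81×10^7 s.
In days: 1.81×10^7 s / (86400 s/day) = 210 days.

210 days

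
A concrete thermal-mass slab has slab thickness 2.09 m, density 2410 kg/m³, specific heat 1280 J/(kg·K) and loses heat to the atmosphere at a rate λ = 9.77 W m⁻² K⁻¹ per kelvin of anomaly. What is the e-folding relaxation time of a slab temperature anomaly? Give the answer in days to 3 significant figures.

7.64 days

Areal heat capacity C = ρ c_p D = 2410 × 1280 × 2.09 = 6.45×10^6 J/(m^2 K).
Relaxation time τ = C / λ = 6.45×10^6 / 9.77 = 6.60×10^5 s.
In days: 6.60×10^5 s / (86400 s/day) = 7.64 days.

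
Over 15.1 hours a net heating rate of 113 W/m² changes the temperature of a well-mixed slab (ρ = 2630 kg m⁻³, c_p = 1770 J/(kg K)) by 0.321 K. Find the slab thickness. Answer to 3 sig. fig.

Heat input Q = F Δt = 113 × 54400 s = 6.14×10^6 J/m².
Required areal heat capacity C = Q / ΔT = 1.91×10^7 J/(m²·K).
Depth D = C / (ρ c_p) = 1.91×10^7 / (2630 × 1770) = 4.11 m.

4.11 m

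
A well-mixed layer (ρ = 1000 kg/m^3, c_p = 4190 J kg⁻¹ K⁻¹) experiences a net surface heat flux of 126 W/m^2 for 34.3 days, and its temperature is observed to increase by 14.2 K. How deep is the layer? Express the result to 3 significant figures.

Heat input Q = F Δt = 126 × 2.96×10^6 s = 3.73×10^8 J/m².
Required areal heat capacity C = Q / ΔT = 2.63×10^7 J/(m²·K).
Depth D = C / (ρ c_p) = 2.63×10^7 / (1000 × 4190) = 6.28 m.

6.28 m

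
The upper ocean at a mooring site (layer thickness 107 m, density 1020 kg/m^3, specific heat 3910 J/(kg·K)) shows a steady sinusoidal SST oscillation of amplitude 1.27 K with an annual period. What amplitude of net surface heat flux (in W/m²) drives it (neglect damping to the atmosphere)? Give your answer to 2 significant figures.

Areal heat capacity C = ρ c_p D = 1020 × 3910 × 107 = 4.27×10^8 J/(m²·K).
ω = 2π / 3.15×10^7 s = 1.99×10^-7 s⁻¹.
Cω = 4.27×10^8 × 1.99×10^-7 = 85.0 W/(m²·K).
F₀ = A × Cω = 1.27 × 85.0 = 108 W/m².

110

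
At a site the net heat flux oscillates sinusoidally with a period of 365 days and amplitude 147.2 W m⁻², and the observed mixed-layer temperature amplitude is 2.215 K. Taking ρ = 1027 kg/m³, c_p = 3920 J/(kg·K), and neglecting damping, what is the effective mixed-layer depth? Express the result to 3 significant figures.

ω = 2π / 3.15×10^7 s = 1.99×10^-7 s⁻¹.
Required C = F₀ / (A ω) = 147.2 / (2.215 × 1.99×10^-7) = 3.34×10^8 J/(m²·K).
D = C / (ρ c_p) = 3.34×10^8 / (1027 × 3920) = 82.9 m.

82.9 m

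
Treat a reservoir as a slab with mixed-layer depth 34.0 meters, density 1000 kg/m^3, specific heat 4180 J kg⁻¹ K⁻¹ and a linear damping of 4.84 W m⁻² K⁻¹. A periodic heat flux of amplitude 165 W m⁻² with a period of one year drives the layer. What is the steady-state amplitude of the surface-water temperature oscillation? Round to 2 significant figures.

Areal heat capacity C = ρ c_p D = 1000 × 4180 × 34.0 = 1.42×10^8 J/(m^2 K).
Angular frequency ω = 2π / T = 2π / 3.15×10^7 s = 1.99×10^-7 s⁻¹.
√((Cω)² + λ²) = √((28.3)² + 4.84²) = 28.7 W/(m²·K).
Amplitude A = F₀ / √((Cω)²+λ²) = 165 / 28.7 = 5.74 K.

5.7 K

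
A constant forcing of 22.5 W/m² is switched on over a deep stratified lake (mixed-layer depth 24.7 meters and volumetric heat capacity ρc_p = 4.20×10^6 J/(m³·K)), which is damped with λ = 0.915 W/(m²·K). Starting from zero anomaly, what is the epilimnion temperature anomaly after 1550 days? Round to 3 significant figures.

17.0 K

Areal heat capacity C = ρc_p × D = 4.20×10^6 × 24.7 = 1.04×10^8 J m⁻² K⁻¹.
τ = C / λ = 1.04×10^8 / 0.915 = 1.13×10^8 s.
Equilibrium anomaly ΔT_eq = F / λ = 22.5 / 0.915 = 24.6 K.
t = 1550 days = 1.34×10^8 s, so t/τ = 1.18.
ΔT(t) = ΔT_eq (1 − e^(−t/τ)) = 24.6 × (1 − e^−1.18) = 17.0 K.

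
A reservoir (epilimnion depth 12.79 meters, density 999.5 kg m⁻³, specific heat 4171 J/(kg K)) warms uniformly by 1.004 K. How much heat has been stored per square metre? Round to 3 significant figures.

Areal heat capacity C = ρ c_p D = 999.5 × 4171 × 12.79 = 5.33×10^7 J/(m²·K).
ΔQ = C ΔT = 5.33×10^7 × 1.004 = 5.35×10^7 J/m².

5.35×10^7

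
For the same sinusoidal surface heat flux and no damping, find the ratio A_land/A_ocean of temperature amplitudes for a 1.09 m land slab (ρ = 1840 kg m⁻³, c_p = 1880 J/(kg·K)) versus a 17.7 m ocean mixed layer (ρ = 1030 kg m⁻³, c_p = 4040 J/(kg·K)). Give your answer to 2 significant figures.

20

C_ocean = 1030 × 4040 × 17.7 = 7.37×10^7 J/(m²·K).
C_land = 1840 × 1880 × 1.09 = 3.77×10^6 J/(m²·K).
Undamped amplitude ∝ 1/C, so A_land/A_ocean = C_ocean/C_land = 19.5.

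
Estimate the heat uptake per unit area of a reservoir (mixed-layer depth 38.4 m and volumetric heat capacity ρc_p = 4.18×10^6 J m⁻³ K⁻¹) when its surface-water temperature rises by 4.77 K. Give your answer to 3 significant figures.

Areal heat capacity C = ρc_p × D = 4.18×10^6 × 38.4 = 1.61×10^8 J m⁻² K⁻¹.
ΔQ = C ΔT = 1.61×10^8 × 4.77 = 7.66×10^8 J/m².

7.66×10^8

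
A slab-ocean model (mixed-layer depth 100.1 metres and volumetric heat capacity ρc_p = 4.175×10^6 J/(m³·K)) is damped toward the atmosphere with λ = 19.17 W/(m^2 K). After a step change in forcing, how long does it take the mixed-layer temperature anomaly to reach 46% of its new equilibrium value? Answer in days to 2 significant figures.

160 days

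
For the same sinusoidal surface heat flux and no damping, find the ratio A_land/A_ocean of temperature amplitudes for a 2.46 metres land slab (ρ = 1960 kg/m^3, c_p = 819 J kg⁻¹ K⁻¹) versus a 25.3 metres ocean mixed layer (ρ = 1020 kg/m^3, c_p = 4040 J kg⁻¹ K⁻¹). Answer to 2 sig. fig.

C_ocean = 1020 × 4040 × 25.3 = 1.04×10^8 J/(m²·K).
C_land = 1960 × 819 × 2.46 = 3.95×10^6 J/(m²·K).
Undamped amplitude ∝ 1/C, so A_land/A_ocean = C_ocean/C_land = 26.4.

26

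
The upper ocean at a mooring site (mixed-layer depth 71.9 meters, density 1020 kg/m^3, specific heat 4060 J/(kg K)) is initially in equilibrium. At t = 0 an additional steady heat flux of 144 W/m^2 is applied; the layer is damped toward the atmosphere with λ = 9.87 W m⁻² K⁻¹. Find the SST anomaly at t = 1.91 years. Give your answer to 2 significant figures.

Areal heat capacity C = ρ c_p D = 1020 × 4060 × 71.9 = 2.98×10^8 J/(m²·K).
τ = C / λ = 2.98×10^8 / 9.87 = 3.02×10^7 s.
Equilibrium anomaly ΔT_eq = F / λ = 144 / 9.87 = 14.6 K.
t = 1.91 years = 6.03×10^7 s, so t/τ = 2.00.
ΔT(t) = ΔT_eq (1 − e^(−t/τ)) = 14.6 × (1 − e^−2.00) = 12.6 K.

13 K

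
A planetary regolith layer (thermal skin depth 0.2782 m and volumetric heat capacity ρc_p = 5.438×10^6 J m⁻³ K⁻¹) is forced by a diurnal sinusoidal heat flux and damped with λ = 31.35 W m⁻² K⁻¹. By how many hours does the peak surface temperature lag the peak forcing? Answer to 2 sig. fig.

4.9 hours

Areal heat capacity C = ρc_p × D = 5.438×10^6 × 0.2782 = 1.51×10^6 J/(m^2 K).
ω = 2π / 86400 s = 7.27×10^-5 s⁻¹.
Phase lag φ = arctan(Cω/λ) = arctan(110/31.35) = 1.29 rad.
Time lag = φ / ω = 1.29 / 7.27×10^-5 = 17800 s = 4.94 hours.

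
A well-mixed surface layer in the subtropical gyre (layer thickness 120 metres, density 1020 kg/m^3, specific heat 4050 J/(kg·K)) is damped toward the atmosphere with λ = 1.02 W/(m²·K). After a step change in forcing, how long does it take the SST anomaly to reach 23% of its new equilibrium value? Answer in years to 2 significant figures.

4.0 years

Areal heat capacity C = ρ c_p D = 1020 × 4050 × 120 = 4.96×10^8 J m⁻² K⁻¹.
τ = C / λ = 4.96×10^8 / 1.02 = 4.86×10^8 s.
Fraction reached: 1 − e^(−t/τ) = 0.23 ⇒ t = −τ ln(1 − 0.23) = τ × 0.261.
t = 1.27×10^8 s = 4.03 years.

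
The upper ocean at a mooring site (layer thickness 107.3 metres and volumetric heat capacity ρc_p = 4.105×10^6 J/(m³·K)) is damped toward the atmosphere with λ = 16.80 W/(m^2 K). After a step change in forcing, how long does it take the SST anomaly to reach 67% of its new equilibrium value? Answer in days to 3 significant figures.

336 days

Areal heat capacity C = ρc_p × D = 4.105×10^6 × 107.3 = 4.40×10^8 J/(m^2 K).
τ = C / λ = 4.40×10^8 / 16.80 = 2.62×10^7 s.
Fraction reached: 1 − e^(−t/τ) = 0.67 ⇒ t = −τ ln(1 − 0.67) = τ × 1.11.
t = 2.91×10^7 s = 336 days.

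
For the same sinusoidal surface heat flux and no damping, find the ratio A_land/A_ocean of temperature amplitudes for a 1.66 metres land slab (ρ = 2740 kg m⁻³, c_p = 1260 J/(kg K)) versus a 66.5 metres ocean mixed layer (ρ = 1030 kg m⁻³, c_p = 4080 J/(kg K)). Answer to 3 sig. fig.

48.8

C_ocean = 1030 × 4080 × 66.5 = 2.79×10^8 J/(m²·K).
C_land = 2740 × 1260 × 1.66 = 5.73×10^6 J/(m²·K).
Undamped amplitude ∝ 1/C, so A_land/A_ocean = C_ocean/C_land = 48.8.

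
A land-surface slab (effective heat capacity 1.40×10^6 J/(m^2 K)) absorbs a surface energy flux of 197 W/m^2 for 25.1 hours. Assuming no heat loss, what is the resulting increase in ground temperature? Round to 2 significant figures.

13 K

Areal heat capacity C = 1.40×10^6 J/(m^2 K) (given).
Net heat input Q = F Δt = 197 × (25.1 hours × 3600 s/hour) = 1.78×10^7 J/m².
ΔT = Q / C = 1.78×10^7 / 1.40×10^6 = 12.7 K.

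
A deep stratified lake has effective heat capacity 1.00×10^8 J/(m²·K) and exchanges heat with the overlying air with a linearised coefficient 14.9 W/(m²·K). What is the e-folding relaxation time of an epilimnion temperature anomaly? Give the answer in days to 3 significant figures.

Areal heat capacity C = 1.00×10^8 J/(m²·K) (given).
Relaxation time τ = C / λ = 1.00×10^8 / 14.9 = 6.71×10^6 s.
In days: 6.71×10^6 s / (86400 s/day) = 77.7 days.

77.7 days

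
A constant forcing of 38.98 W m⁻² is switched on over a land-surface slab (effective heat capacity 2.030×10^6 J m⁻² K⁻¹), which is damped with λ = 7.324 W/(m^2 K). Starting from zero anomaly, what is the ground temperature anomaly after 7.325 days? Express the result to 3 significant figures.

Areal heat capacity C = 2.030×10^6 J m⁻² K⁻¹ (given).
τ = C / λ = 2.03×10^6 / 7.324 = 2.77×10^5 s.
Equilibrium anomaly ΔT_eq = F / λ = 38.98 / 7.324 = 5.32 K.
t = 7.325 days = 6.33×10^5 s, so t/τ = 2.28.
ΔT(t) = ΔT_eq (1 − e^(−t/τ)) = 5.32 × (1 − e^−2.28) = 4.78 K.

4.78 K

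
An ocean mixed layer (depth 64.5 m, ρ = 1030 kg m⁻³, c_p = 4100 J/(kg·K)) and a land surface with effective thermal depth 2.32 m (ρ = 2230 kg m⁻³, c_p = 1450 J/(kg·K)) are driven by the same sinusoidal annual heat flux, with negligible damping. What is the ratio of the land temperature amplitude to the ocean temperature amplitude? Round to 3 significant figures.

36.3

C_ocean = 1030 × 4100 × 64.5 = 2.72×10^8 J/(m²·K).
C_land = 2230 × 1450 × 2.32 = 7.50×10^6 J/(m²·K).
Undamped amplitude ∝ 1/C, so A_land/A_ocean = C_ocean/C_land = 36.3.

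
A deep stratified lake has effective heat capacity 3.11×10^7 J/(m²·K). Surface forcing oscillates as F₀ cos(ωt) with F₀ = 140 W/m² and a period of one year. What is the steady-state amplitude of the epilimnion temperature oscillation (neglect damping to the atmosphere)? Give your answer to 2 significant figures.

Areal heat capacity C = 3.11×10^7 J/(m²·K) (given).
Angular frequency ω = 2π / T = 2π / 3.15×10^7 s = 1.99×10^-7 s⁻¹.
Cω = 3.11×10^7 × 1.99×10^-7 = 6.20 W/(m²·K).
Amplitude A = F₀ / (Cω) = 140 / 6.20 = 22.6 K.

23 K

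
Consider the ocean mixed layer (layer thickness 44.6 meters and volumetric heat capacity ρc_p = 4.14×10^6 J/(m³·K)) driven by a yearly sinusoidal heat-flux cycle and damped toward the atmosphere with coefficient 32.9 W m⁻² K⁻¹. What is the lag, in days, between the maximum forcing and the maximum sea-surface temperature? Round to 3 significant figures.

48.9 days

Areal heat capacity C = ρc_p × D = 4.14×10^6 × 44.6 = 1.85×10^8 J/(m²·K).
ω = 2π / 3.15×10^7 s = 1.99×10^-7 s⁻¹.
Phase lag φ = arctan(Cω/λ) = arctan(36.8/32.9) = 0.841 rad.
Time lag = φ / ω = 0.841 / 1.99×10^-7 = 4.22×10^6 s = 48.9 days.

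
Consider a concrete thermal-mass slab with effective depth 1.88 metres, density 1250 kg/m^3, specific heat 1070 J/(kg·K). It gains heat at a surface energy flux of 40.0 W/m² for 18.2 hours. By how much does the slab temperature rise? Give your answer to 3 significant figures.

1.04 K

Areal heat capacity C = ρ c_p D = 1250 × 1070 × 1.88 = 2.51×10^6 J/(m²·K).
Net heat input Q = F Δt = 40.0 × (18.2 hours × 3600 s/hour) = 2.62×10^6 J/m².
ΔT = Q / C = 2.62×10^6 / 2.51×10^6 = 1.04 K.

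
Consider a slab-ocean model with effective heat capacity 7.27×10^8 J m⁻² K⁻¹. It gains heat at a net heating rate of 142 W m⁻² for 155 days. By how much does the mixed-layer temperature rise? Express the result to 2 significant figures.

2.6 K

Areal heat capacity C = 7.27×10^8 J m⁻² K⁻¹ (given).
Net heat input Q = F Δt = 142 × (155 days × 86400 s/day) = 1.90×10^9 J/m².
ΔT = Q / C = 1.90×10^9 / 7.27×10^8 = 2.62 K.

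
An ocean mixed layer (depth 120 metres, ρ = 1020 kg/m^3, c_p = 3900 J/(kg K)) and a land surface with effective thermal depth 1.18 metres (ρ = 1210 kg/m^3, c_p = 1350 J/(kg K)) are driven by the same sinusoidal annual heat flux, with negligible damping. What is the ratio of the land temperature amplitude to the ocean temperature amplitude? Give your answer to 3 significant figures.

248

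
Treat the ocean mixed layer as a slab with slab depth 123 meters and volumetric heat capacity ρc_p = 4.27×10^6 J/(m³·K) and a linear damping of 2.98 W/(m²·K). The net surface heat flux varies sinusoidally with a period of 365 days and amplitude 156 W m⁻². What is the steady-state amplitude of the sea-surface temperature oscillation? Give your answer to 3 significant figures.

1.49 K

Areal heat capacity C = ρc_p × D = 4.27×10^6 × 123 = 5.25×10^8 J m⁻² K⁻¹.
Angular frequency ω = 2π / T = 2π / 3.15×10^7 s = 1.99×10^-7 s⁻¹.
√((Cω)² + λ²) = √((105)² + 2.98²) = 105 W/(m²·K).
Amplitude A = F₀ / √((Cω)²+λ²) = 156 / 105 = 1.49 K.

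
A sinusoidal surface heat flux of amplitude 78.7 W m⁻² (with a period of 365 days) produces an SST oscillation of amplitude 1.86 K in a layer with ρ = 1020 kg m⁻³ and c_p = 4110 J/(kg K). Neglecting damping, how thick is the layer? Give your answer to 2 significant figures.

51 m

ω = 2π / 3.15×10^7 s = 1.99×10^-7 s⁻¹.
Required C = F₀ / (A ω) = 78.7 / (1.86 × 1.99×10^-7) = 2.12×10^8 J/(m²·K).
D = C / (ρ c_p) = 2.12×10^8 / (1020 × 4110) = 50.7 m.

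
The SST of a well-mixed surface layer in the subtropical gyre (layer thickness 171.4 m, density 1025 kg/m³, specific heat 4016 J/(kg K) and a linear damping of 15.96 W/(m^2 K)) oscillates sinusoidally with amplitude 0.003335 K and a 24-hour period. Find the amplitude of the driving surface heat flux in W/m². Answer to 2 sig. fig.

Areal heat capacity C = ρ c_p D = 1025 × 4016 × 171.4 = 7.06×10^8 J m⁻² K⁻¹.
ω = 2π / 86400 s = 7.27×10^-5 s⁻¹.
√((Cω)² + λ²) = √((51300)² + 15.96²) = 51300 W/(m²·K).
F₀ = A × √((Cω)²+λ²) = 0.003335 × 51300 = 171 W/m².

170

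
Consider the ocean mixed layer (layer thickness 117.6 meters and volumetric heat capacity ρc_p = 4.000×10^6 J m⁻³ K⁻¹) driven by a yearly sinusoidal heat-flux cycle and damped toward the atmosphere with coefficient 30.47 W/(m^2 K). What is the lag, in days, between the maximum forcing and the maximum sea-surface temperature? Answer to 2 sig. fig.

Areal heat capacity C = ρc_p × D = 4.000×10^6 × 117.6 = 4.70×10^8 J/(m^2 K).
ω = 2π / 3.15×10^7 s = 1.99×10^-7 s⁻¹.
Phase lag φ = arctan(Cω/λ) = arctan(93.7/30.47) = 1.26 rad.
Time lag = φ / ω = 1.26 / 1.99×10^-7 = 6.31×10^6 s = 73.0 days.

73 days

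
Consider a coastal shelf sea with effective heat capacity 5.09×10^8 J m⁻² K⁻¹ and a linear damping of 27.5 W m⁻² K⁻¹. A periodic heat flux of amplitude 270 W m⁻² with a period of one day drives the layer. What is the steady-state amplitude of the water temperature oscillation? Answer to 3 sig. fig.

0.00729 K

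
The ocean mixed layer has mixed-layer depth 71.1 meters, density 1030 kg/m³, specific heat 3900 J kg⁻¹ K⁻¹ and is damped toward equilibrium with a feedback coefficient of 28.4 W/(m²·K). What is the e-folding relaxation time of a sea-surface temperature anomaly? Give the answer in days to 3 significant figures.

Areal heat capacity C = ρ c_p D = 1030 × 3900 × 71.1 = 2.86×10^8 J m⁻² K⁻¹.
Relaxation time τ = C / λ = 2.86×10^8 / 28.4 = 1.01×10^7 s.
In days: 1.01×10^7 s / (86400 s/day) = 116 days.

116 days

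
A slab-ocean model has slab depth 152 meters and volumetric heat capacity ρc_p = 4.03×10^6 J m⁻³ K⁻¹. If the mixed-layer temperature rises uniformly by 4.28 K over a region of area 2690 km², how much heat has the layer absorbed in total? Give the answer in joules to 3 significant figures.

Areal heat capacity C = ρc_p × D = 4.03×10^6 × 152 = 6.13×10^8 J/(m²·K).
Heat per unit area: q = C ΔT = 6.13×10^8 × 4.28 = 2.62×10^9 J/m².
Total heat: Q = q × A = 2.62×10^9 × (2690 × 10⁶ m²) = 7.05×10^18 J.

7.05×10^18 J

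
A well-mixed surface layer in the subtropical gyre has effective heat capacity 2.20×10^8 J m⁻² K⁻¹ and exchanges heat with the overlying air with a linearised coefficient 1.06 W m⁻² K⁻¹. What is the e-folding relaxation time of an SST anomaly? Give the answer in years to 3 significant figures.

6.58 years

Areal heat capacity C = 2.20×10^8 J m⁻² K⁻¹ (given).
Relaxation time τ = C / λ = 2.20×10^8 / 1.06 = 2.08×10^8 s.
In years: 2.08×10^8 s / (3.156×10^7 s/year) = 6.58 years.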